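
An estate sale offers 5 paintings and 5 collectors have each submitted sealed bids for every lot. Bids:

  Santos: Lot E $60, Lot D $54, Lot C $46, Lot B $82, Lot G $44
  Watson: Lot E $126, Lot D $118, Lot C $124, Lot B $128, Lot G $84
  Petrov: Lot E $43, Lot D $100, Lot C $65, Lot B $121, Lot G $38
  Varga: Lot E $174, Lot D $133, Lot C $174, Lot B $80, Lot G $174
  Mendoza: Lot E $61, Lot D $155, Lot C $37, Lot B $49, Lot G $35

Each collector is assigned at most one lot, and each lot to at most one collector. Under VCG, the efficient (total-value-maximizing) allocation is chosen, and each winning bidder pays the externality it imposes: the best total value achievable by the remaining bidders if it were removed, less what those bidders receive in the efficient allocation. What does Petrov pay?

Petrov pays $24.

Efficient allocation: Santos→Lot E ($60), Watson→Lot C ($124), Petrov→Lot B ($121), Varga→Lot G ($174), Mendoza→Lot D ($155); total welfare W = $634.
Petrov receives Lot B at value $121, so the others get W − 121 = $513.
Without Petrov: best allocation of the remaining 4 bidders over all 5 lots is Santos→Lot B ($82), Watson→Lot E ($126), Varga→Lot C ($174), Mendoza→Lot D ($155), total $537.
VCG payment = (others' best without Petrov) − (others' welfare with Petrov) = 537 − 513 = $24.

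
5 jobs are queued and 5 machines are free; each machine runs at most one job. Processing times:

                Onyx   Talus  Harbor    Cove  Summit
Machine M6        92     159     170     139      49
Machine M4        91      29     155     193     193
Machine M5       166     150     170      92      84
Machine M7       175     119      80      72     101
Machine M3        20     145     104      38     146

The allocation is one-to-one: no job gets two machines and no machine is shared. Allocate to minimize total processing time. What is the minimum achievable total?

Min total: 270 min

Optimal: Onyx→Machine M3 (20 min), Talus→Machine M4 (29 min), Harbor→Machine M7 (80 min), Cove→Machine M5 (92 min), Summit→Machine M6 (49 min) — total 20+29+80+92+49 = 270 min.
Min-entry greedy (repeatedly take the single cheapest remaining cell) gives 340 min, worse by 70.
Swapping Harbor↔Cove (Harbor→Machine M5 170 min, Cove→Machine M7 72 min) adds 70.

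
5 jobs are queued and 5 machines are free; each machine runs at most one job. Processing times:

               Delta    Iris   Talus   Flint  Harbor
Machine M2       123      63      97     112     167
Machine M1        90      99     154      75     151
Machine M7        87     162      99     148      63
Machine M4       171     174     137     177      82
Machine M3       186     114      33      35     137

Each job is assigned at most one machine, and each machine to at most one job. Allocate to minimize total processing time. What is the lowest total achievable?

Min total: 340 min

Optimal: Delta→Machine M7 (87 min), Iris→Machine M2 (63 min), Talus→Machine M3 (33 min), Flint→Machine M1 (75 min), Harbor→Machine M4 (82 min) — total 87+63+33+75+82 = 340 min.
Min-entry greedy (repeatedly take the single cheapest remaining cell) gives 405 min, worse by 65.
Swapping Iris↔Flint (Iris→Machine M1 99 min, Flint→Machine M2 112 min) adds 73.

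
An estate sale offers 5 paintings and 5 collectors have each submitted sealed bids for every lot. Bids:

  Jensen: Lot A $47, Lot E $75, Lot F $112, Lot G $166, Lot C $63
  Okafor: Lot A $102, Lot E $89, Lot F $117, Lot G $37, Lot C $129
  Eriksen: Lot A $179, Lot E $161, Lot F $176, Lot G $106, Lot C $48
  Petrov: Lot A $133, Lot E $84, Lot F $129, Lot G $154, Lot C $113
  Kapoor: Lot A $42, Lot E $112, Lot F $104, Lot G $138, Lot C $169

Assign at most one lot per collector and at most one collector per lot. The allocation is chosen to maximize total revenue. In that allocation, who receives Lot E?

Optimal: Jensen→Lot G ($166), Okafor→Lot F ($117), Eriksen→Lot E ($161), Petrov→Lot A ($133), Kapoor→Lot C ($169) — total 166+117+161+133+169 = $746.
Row-greedy (each collector in turn takes its best remaining lot) gives $715, worse by 31.
No other one-to-one assignment exceeds $746.
Eriksen's own top lot is Lot A ($179), but forcing Eriksen→Lot A and reassigning the rest optimally gives only $732 — worse by 14.

Eriksen receives Lot E.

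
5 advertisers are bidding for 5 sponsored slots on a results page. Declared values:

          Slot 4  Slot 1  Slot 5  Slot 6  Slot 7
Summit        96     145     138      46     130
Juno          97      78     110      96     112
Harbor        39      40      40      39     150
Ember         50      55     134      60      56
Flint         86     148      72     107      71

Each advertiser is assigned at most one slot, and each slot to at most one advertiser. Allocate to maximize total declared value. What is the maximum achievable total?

Maximum total: $633

This is the linear assignment problem.
Optimal: Summit→Slot 1 ($145), Juno→Slot 4 ($97), Harbor→Slot 7 ($150), Ember→Slot 5 ($134), Flint→Slot 6 ($107) — total 145+97+150+134+107 = $633.
Column-greedy (each slot in turn goes to its best remaining advertiser) gives $593, worse by 40.
Next-best assignment: Summit→Slot 4, Juno→Slot 6, Harbor→Slot 7, Ember→Slot 5, Flint→Slot 1 = $624.
Swapping Juno↔Harbor (Juno→Slot 7 $112, Harbor→Slot 4 $39) loses 96.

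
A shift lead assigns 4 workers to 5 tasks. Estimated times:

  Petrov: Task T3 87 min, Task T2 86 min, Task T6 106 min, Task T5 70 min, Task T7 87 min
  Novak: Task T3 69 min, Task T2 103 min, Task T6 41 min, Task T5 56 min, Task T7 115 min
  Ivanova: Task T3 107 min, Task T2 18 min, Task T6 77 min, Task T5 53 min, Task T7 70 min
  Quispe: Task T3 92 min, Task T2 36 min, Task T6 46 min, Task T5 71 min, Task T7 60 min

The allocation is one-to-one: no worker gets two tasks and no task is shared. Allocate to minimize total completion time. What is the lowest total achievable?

Min total: 189 min

Optimal: Petrov→Task T5 (70 min), Novak→Task T6 (41 min), Ivanova→Task T2 (18 min), Quispe→Task T7 (60 min) — total 70+41+18+60 = 189 min.
Column-greedy (each task in turn goes to its cheapest remaining worker) gives 203 min, worse by 14.
Next-best assignment: Petrov→Task T5, Novak→Task T3, Ivanova→Task T2, Quispe→Task T6 = 203 min.
No other one-to-one assignment undercuts 189 min.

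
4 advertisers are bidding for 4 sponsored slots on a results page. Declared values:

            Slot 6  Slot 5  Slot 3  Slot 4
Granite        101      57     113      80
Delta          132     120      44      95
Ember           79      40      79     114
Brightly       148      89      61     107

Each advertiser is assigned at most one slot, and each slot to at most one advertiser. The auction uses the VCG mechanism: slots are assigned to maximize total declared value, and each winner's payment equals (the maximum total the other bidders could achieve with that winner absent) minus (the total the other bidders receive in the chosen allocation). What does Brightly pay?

Efficient allocation: Granite→Slot 3 ($113), Delta→Slot 5 ($120), Ember→Slot 4 ($114), Brightly→Slot 6 ($148); total welfare W = $495.
Brightly receives Slot 6 at value $148, so the others get W − 148 = $347.
Without Brightly: best allocation of the remaining 3 bidders over all 4 slots is Granite→Slot 3 ($113), Delta→Slot 6 ($132), Ember→Slot 4 ($114), total $359.
VCG payment = (others' best without Brightly) − (others' welfare with Brightly) = 359 − 347 = $12.

Brightly pays $12.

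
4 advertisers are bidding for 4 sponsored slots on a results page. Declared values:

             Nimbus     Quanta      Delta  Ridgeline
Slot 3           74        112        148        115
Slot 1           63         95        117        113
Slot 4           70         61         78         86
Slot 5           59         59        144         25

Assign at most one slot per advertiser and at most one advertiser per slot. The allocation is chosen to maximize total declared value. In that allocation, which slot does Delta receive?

Optimal: Nimbus→Slot 4 ($70), Quanta→Slot 3 ($112), Delta→Slot 5 ($144), Ridgeline→Slot 1 ($113) — total 70+112+144+113 = $439.
Row-greedy (each advertiser in turn takes its best remaining slot) gives $399, worse by 40.
Swapping Delta↔Nimbus (Delta→Slot 4 $78, Nimbus→Slot 5 $59) loses 77.
No other one-to-one assignment exceeds $439.
Delta's own top slot is Slot 3 ($148), but forcing Delta→Slot 3 and reassigning the rest optimally gives only $390 — worse by 49.

Delta receives Slot 5.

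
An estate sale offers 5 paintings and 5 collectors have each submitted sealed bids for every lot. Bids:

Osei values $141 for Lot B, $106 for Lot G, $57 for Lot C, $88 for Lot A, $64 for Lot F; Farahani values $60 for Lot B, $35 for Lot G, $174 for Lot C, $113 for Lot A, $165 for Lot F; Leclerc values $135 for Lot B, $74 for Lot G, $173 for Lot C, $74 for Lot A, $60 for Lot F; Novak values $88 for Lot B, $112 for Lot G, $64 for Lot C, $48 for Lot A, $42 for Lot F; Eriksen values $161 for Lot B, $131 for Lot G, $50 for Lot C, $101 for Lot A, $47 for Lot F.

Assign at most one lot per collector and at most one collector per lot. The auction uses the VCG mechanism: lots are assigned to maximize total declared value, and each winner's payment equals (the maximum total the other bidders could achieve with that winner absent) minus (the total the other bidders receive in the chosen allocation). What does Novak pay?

Efficient allocation: Osei→Lot A ($88), Farahani→Lot F ($165), Leclerc→Lot C ($173), Novak→Lot G ($112), Eriksen→Lot B ($161); total welfare W = $699.
Novak receives Lot G at value $112, so the others get W − 112 = $587.
Without Novak: best allocation of the remaining 4 bidders over all 5 lots is Osei→Lot B ($141), Farahani→Lot F ($165), Leclerc→Lot C ($173), Eriksen→Lot G ($131), total $610.
VCG payment = (others' best without Novak) − (others' welfare with Novak) = 610 − 587 = $23.

Novak pays $23.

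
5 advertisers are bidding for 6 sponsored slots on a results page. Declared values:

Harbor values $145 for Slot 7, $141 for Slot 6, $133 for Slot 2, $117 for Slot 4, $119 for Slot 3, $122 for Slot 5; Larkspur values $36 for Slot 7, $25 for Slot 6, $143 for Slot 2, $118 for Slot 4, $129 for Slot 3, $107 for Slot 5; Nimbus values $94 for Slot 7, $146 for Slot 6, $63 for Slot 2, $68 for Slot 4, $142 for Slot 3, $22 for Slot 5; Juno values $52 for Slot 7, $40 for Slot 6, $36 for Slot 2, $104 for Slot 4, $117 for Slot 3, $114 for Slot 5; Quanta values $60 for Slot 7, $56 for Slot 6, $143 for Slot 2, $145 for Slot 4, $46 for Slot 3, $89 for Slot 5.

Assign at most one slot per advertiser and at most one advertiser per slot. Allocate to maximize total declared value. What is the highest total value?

Optimal: Harbor→Slot 7 ($145), Larkspur→Slot 2 ($143), Nimbus→Slot 6 ($146), Juno→Slot 3 ($117), Quanta→Slot 4 ($145) — total 145+143+146+117+145 = $696.

Max total: $696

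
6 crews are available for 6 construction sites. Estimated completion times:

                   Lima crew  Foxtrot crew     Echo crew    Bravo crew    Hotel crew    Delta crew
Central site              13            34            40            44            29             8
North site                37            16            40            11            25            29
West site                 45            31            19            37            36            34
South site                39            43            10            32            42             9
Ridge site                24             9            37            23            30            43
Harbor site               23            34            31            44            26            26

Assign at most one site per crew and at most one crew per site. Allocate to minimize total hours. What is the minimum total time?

Optimal: Lima crew→Central site (13 hours), Foxtrot crew→Ridge site (9 hours), Echo crew→West site (19 hours), Bravo crew→North site (11 hours), Hotel crew→Harbor site (26 hours), Delta crew→South site (9 hours) — total 13+9+19+11+26+9 = 87 hours.
Min-entry greedy (repeatedly take the single cheapest remaining cell) gives 97 hours, worse by 10.
Next-best assignment: Lima crew→Harbor site, Foxtrot crew→Ridge site, Echo crew→South site, Bravo crew→North site, Hotel crew→West site, Delta crew→Central site = 97 hours.
Swapping Foxtrot crew↔Delta crew (Foxtrot crew→South site 43 hours, Delta crew→Ridge site 43 hours) adds 68.
Every other assignment is strictly worse.

Minimum total: 87 hours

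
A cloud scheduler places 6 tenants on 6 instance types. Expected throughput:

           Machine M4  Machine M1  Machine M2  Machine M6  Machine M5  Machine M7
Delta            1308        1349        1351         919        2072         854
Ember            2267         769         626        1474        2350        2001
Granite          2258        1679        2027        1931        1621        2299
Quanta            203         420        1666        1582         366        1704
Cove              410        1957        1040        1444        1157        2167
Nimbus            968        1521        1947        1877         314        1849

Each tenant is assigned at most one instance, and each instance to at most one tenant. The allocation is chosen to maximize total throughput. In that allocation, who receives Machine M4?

Ember receives Machine M4.

Optimal: Delta→Machine M5 (2072 ops/s), Ember→Machine M4 (2267 ops/s), Granite→Machine M7 (2299 ops/s), Quanta→Machine M2 (1666 ops/s), Cove→Machine M1 (1957 ops/s), Nimbus→Machine M6 (1877 ops/s) — total 2072+2267+2299+1666+1957+1877 = 12138 ops/s.
Column-greedy (each instance in turn goes to its best remaining tenant) gives 11904 ops/s, worse by 234.
Next-best assignment: Delta→Machine M5, Ember→Machine M4, Granite→Machine M7, Quanta→Machine M6, Cove→Machine M1, Nimbus→Machine M2 = 12124 ops/s.
Ember's own top instance is Machine M5 (2350 ops/s), but forcing Ember→Machine M5 and reassigning the rest optimally gives only 11667 ops/s — worse by 471.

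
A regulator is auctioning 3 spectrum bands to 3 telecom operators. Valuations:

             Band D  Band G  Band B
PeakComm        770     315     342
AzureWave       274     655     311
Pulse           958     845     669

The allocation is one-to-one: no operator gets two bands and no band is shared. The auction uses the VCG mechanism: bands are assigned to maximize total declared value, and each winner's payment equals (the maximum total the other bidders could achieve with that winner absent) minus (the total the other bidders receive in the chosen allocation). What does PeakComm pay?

PeakComm pays $289M.

Efficient allocation: PeakComm→Band D ($770M), AzureWave→Band G ($655M), Pulse→Band B ($669M); total welfare W = $2094M.
PeakComm receives Band D at value $770M, so the others get W − 770 = $1324M.
Without PeakComm: best allocation of the remaining 2 bidders over all 3 bands is AzureWave→Band G ($655M), Pulse→Band D ($958M), total $1613M.
VCG payment = (others' best without PeakComm) − (others' welfare with PeakComm) = 1613 − 1324 = $289M.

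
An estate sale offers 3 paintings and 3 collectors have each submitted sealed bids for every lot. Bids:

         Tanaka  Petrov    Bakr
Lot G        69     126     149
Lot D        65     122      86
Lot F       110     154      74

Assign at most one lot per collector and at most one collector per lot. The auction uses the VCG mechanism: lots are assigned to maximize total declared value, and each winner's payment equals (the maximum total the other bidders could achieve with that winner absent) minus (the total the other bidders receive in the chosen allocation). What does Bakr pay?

Efficient allocation: Tanaka→Lot F ($110), Petrov→Lot D ($122), Bakr→Lot G ($149); total welfare W = $381.
Bakr receives Lot G at value $149, so the others get W − 149 = $232.
Without Bakr: best allocation of the remaining 2 bidders over all 3 lots is Tanaka→Lot F ($110), Petrov→Lot G ($126), total $236.
VCG payment = (others' best without Bakr) − (others' welfare with Bakr) = 236 − 232 = $4.

Bakr pays $4.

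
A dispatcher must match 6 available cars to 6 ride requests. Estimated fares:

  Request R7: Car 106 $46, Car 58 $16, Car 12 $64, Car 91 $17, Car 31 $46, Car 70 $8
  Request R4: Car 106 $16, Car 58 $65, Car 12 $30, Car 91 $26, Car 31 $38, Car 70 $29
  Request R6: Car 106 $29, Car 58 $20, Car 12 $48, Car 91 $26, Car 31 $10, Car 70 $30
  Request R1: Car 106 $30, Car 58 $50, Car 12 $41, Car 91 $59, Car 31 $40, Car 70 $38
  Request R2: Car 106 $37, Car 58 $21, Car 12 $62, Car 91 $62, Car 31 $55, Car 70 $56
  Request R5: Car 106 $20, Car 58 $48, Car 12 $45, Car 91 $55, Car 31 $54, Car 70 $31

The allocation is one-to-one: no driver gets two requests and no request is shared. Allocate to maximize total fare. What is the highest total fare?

Max total: $328

Optimal: Car 106→Request R7 ($46), Car 58→Request R4 ($65), Car 12→Request R6 ($48), Car 91→Request R1 ($59), Car 31→Request R5 ($54), Car 70→Request R2 ($56) — total 46+65+48+59+54+56 = $328.
Row-greedy (each driver in turn takes its best remaining request) gives $316, worse by 12.
Swapping Car 12↔Car 58 (Car 12→Request R4 $30, Car 58→Request R6 $20) loses 63.
Checked against all permutations: $328 is optimal.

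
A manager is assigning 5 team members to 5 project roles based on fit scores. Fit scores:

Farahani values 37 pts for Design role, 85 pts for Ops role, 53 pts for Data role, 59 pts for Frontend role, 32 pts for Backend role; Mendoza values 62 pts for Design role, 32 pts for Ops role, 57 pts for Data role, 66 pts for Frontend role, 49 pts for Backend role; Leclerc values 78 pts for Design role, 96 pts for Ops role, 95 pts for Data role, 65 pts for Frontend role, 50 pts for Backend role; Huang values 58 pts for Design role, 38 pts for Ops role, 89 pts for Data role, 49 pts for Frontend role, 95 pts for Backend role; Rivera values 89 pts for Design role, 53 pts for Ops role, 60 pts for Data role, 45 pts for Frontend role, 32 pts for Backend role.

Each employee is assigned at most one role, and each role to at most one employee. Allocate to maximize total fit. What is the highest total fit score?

Optimal: Farahani→Ops role (85 pts), Mendoza→Frontend role (66 pts), Leclerc→Data role (95 pts), Huang→Backend role (95 pts), Rivera→Design role (89 pts) — total 85+66+95+95+89 = 430 pts.
Max-entry greedy (repeatedly take the single best remaining cell) gives 399 pts, worse by 31.

Max total: 430 pts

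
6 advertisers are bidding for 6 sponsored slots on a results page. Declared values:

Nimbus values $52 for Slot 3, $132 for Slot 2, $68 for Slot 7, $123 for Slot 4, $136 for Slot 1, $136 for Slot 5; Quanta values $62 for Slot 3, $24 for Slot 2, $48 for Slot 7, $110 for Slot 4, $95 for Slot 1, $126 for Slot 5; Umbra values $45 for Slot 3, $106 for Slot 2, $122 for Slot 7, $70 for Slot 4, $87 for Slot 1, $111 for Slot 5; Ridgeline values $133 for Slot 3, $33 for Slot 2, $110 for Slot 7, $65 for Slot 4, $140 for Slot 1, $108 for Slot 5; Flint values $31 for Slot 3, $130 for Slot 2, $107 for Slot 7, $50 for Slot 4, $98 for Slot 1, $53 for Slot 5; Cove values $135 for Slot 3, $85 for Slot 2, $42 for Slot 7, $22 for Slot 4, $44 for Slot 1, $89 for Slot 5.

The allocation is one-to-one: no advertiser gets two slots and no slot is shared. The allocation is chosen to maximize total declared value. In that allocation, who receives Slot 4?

Nimbus receives Slot 4.

Optimal: Nimbus→Slot 4 ($123), Quanta→Slot 5 ($126), Umbra→Slot 7 ($122), Ridgeline→Slot 1 ($140), Flint→Slot 2 ($130), Cove→Slot 3 ($135) — total 123+126+122+140+130+135 = $776.
Column-greedy (each slot in turn goes to its best remaining advertiser) gives $692, worse by 84.
Checked against all permutations: $776 is optimal.
Nimbus's own top slot is Slot 1 ($136), but forcing Nimbus→Slot 1 and reassigning the rest optimally gives only $741 — worse by 35.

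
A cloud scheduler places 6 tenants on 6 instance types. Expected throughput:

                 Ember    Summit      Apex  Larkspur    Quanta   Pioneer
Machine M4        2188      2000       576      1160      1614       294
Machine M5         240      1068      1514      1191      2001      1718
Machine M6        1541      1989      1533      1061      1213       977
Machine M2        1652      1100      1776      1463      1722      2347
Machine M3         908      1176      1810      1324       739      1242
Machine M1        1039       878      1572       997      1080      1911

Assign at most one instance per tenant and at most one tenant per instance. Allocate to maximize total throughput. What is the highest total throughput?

This is a one-to-one assignment (maximum-weight bipartite matching).
Optimal: Ember→Machine M4 (2188 ops/s), Summit→Machine M6 (1989 ops/s), Apex→Machine M1 (1572 ops/s), Larkspur→Machine M3 (1324 ops/s), Quanta→Machine M5 (2001 ops/s), Pioneer→Machine M2 (2347 ops/s) — total 2188+1989+1572+1324+2001+2347 = 11421 ops/s.
Row-greedy (each tenant in turn takes its best remaining instance) gives 11362 ops/s, worse by 59.
Next-best assignment: Ember→Machine M4, Summit→Machine M6, Apex→Machine M3, Larkspur→Machine M2, Quanta→Machine M5, Pioneer→Machine M1 = 11362 ops/s.
No other one-to-one assignment exceeds 11421 ops/s.

Max total: 11421 ops/s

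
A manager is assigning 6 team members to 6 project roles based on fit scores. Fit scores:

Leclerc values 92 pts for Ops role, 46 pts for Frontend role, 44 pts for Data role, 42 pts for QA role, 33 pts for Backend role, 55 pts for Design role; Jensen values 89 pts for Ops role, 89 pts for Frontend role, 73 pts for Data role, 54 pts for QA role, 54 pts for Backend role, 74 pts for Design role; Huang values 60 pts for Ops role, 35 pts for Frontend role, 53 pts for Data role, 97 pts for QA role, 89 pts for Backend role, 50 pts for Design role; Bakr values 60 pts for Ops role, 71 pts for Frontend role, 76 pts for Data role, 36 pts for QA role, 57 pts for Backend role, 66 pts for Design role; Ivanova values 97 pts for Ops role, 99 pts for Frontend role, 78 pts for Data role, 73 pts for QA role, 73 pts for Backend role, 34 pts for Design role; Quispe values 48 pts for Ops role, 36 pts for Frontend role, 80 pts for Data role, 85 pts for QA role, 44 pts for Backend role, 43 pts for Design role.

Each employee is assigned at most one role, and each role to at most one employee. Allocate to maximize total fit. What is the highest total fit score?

Max total: 515 pts

Optimal: Leclerc→Ops role (92 pts), Jensen→Design role (74 pts), Huang→Backend role (89 pts), Bakr→Data role (76 pts), Ivanova→Frontend role (99 pts), Quispe→QA role (85 pts) — total 92+74+89+76+99+85 = 515 pts.
Next-best assignment: Leclerc→Ops role, Jensen→Data role, Huang→Backend role, Bakr→Design role, Ivanova→Frontend role, Quispe→QA role = 504 pts.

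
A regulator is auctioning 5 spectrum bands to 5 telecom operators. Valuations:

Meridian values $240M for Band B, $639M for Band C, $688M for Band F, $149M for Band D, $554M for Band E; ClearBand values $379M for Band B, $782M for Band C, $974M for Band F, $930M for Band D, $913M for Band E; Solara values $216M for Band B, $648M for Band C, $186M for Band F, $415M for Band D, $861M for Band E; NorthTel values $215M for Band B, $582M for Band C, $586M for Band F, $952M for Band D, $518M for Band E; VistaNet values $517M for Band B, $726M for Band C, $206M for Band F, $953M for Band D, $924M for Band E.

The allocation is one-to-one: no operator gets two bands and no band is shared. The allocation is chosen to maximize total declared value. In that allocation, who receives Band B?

VistaNet receives Band B.

This is a one-to-one assignment (maximum-weight bipartite matching).
Optimal: Meridian→Band C ($639M), ClearBand→Band F ($974M), Solara→Band E ($861M), NorthTel→Band D ($952M), VistaNet→Band B ($517M) — total 639+974+861+952+517 = $3943M.
Column-greedy (each band in turn goes to its best remaining operator) gives $3800M, worse by 143.
No other one-to-one assignment exceeds $3943M.
VistaNet's own top band is Band D ($953M), but forcing VistaNet→Band D and reassigning the rest optimally gives only $3642M — worse by 301.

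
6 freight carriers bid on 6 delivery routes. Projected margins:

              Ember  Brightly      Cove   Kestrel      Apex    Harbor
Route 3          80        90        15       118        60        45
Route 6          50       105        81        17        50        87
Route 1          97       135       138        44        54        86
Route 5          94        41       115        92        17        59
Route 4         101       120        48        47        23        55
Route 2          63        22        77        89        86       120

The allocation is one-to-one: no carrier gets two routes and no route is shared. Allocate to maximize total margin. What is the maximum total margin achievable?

Optimal: Ember→Route 5 ($94k), Brightly→Route 4 ($120k), Cove→Route 1 ($138k), Kestrel→Route 3 ($118k), Apex→Route 2 ($86k), Harbor→Route 6 ($87k) — total 94+120+138+118+86+87 = $643k.
Column-greedy (each route in turn goes to its best remaining carrier) gives $596k, worse by 47.
Every other assignment is strictly worse.

Maximum total: $643k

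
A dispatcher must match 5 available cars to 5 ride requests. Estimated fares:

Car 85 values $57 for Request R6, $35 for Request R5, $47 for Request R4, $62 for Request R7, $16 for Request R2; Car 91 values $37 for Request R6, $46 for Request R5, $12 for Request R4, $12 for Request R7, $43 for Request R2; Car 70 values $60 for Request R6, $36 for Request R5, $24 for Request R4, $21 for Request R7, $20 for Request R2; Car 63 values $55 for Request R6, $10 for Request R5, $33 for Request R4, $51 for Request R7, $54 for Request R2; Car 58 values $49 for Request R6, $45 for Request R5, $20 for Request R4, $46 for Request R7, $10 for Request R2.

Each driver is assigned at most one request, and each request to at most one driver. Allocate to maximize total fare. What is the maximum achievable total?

This is a one-to-one assignment (maximum-weight bipartite matching).
Optimal: Car 85→Request R4 ($47), Car 91→Request R5 ($46), Car 70→Request R6 ($60), Car 63→Request R2 ($54), Car 58→Request R7 ($46) — total 47+46+60+54+46 = $253.
Max-entry greedy (repeatedly take the single best remaining cell) gives $242, worse by 11.
Next-best assignment: Car 85→Request R4, Car 91→Request R2, Car 70→Request R6, Car 63→Request R7, Car 58→Request R5 = $246.
Swapping Car 85↔Car 91 (Car 85→Request R5 $35, Car 91→Request R4 $12) loses 46.

Max total: $253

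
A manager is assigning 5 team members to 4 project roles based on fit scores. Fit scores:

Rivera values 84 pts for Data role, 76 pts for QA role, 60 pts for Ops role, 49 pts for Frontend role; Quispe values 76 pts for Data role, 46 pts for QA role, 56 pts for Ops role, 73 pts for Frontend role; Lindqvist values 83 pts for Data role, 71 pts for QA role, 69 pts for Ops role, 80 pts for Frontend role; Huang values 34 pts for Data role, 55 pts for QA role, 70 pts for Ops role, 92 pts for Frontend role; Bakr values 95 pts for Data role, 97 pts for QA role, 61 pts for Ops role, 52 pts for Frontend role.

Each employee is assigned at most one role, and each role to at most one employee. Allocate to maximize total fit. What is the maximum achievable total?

Maximum total: 342 pts

Optimal: Rivera→Data role (84 pts), Bakr→QA role (97 pts), Lindqvist→Ops role (69 pts), Huang→Frontend role (92 pts) — total 84+97+69+92 = 342 pts.
Next-best assignment: Quispe→Data role, Bakr→QA role, Lindqvist→Ops role, Huang→Frontend role = 334 pts.
No other one-to-one assignment exceeds 342 pts.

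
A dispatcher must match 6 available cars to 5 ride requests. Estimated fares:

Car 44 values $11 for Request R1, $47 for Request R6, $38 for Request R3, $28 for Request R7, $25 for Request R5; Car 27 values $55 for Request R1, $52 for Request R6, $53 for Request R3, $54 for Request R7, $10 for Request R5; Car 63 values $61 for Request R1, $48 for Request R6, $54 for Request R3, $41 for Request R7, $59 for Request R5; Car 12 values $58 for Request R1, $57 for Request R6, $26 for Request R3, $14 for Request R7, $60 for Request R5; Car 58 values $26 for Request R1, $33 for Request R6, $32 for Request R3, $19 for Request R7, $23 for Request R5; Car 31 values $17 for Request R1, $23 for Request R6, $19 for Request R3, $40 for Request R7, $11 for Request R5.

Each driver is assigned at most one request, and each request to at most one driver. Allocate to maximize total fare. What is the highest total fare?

Optimal: Car 63→Request R1 ($61), Car 44→Request R6 ($47), Car 27→Request R3 ($53), Car 31→Request R7 ($40), Car 12→Request R5 ($60) — total 61+47+53+40+60 = $261.
Max-entry greedy (repeatedly take the single best remaining cell) gives $254, worse by 7.
Next-best assignment: Car 12→Request R1, Car 44→Request R6, Car 27→Request R3, Car 31→Request R7, Car 63→Request R5 = $257.
Every other assignment is strictly worse.

Maximum total: $261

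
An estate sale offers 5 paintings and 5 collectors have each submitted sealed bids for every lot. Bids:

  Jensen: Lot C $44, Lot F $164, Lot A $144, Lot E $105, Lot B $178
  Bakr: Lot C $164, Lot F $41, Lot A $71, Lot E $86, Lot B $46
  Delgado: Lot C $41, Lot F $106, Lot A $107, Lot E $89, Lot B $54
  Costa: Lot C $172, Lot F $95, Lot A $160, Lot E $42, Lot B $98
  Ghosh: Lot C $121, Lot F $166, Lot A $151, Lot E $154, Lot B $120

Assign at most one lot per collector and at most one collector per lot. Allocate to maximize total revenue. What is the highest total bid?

Maximum total: $762

Optimal: Jensen→Lot B ($178), Bakr→Lot C ($164), Delgado→Lot F ($106), Costa→Lot A ($160), Ghosh→Lot E ($154) — total 178+164+106+160+154 = $762.
Max-entry greedy (repeatedly take the single best remaining cell) gives $709, worse by 53.
Next-best assignment: Jensen→Lot B, Bakr→Lot C, Delgado→Lot E, Costa→Lot A, Ghosh→Lot F = $757.
Every other assignment is strictly worse.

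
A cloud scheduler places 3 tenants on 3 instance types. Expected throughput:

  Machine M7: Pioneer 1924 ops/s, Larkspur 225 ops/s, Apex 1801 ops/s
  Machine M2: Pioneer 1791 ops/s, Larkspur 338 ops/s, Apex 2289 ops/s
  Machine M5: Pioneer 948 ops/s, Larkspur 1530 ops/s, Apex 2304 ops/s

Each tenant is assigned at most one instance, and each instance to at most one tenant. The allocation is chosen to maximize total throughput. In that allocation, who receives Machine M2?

Apex receives Machine M2.

Optimal: Pioneer→Machine M7 (1924 ops/s), Larkspur→Machine M5 (1530 ops/s), Apex→Machine M2 (2289 ops/s) — total 1924+1530+2289 = 5743 ops/s.
Max-entry greedy (repeatedly take the single best remaining cell) gives 4566 ops/s, worse by 1177.
Apex's own top instance is Machine M5 (2304 ops/s), but forcing Apex→Machine M5 and reassigning the rest optimally gives only 4566 ops/s — worse by 1177.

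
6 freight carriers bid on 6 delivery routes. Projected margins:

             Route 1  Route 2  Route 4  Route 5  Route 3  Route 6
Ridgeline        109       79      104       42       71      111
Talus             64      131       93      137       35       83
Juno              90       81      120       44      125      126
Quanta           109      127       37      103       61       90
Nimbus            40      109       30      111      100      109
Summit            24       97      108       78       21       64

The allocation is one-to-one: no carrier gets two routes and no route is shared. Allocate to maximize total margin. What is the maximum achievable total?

Maximum total: $715k

Optimal: Ridgeline→Route 1 ($109k), Talus→Route 5 ($137k), Juno→Route 3 ($125k), Quanta→Route 2 ($127k), Nimbus→Route 6 ($109k), Summit→Route 4 ($108k) — total 109+137+125+127+109+108 = $715k.
Column-greedy (each route in turn goes to its best remaining carrier) gives $596k, worse by 119.
Checked against all permutations: $715k is optimal.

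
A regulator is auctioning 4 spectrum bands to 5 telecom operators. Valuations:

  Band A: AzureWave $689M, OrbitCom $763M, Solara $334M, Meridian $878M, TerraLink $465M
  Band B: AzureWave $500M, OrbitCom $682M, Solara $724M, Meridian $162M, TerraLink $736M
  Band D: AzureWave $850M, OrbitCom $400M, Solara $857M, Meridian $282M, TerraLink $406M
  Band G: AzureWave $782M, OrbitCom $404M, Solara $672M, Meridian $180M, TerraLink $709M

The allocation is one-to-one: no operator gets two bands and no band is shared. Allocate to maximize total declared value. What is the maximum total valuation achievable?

Optimal: Meridian→Band A ($878M), TerraLink→Band B ($736M), Solara→Band D ($857M), AzureWave→Band G ($782M) — total 878+736+857+782 = $3253M.
Next-best assignment: Meridian→Band A, OrbitCom→Band B, Solara→Band D, AzureWave→Band G = $3199M.

Max total: $3253M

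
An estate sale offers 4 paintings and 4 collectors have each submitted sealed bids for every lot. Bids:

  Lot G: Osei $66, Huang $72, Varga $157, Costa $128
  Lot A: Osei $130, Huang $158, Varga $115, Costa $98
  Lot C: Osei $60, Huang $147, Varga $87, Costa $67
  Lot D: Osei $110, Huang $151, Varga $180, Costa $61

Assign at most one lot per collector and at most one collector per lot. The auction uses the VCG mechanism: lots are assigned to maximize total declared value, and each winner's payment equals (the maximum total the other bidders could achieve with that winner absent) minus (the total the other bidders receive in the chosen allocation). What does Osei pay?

Efficient allocation: Osei→Lot A ($130), Huang→Lot C ($147), Varga→Lot D ($180), Costa→Lot G ($128); total welfare W = $585.
Osei receives Lot A at value $130, so the others get W − 130 = $455.
Without Osei: best allocation of the remaining 3 bidders over all 4 lots is Huang→Lot A ($158), Varga→Lot D ($180), Costa→Lot G ($128), total $466.
VCG payment = (others' best without Osei) − (others' welfare with Osei) = 466 − 455 = $11.

Osei pays $11.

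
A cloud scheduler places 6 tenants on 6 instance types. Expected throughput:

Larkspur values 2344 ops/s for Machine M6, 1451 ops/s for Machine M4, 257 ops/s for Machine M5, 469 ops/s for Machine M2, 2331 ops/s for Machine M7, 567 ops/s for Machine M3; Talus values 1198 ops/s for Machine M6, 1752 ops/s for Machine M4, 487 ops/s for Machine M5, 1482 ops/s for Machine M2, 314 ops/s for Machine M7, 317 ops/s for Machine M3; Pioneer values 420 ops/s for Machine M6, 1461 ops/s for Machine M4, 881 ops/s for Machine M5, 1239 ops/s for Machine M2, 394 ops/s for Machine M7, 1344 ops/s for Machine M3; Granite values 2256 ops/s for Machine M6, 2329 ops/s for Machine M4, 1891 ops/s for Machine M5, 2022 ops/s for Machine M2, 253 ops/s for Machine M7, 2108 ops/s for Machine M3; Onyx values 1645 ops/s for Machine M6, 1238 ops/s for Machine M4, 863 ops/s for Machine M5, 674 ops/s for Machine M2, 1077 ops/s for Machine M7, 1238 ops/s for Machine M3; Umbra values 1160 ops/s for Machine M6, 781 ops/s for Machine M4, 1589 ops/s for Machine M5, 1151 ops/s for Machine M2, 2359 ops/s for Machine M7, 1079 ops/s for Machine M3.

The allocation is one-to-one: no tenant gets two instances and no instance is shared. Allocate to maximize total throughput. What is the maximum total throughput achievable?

Max total: 10823 ops/s

Optimal: Larkspur→Machine M6 (2344 ops/s), Talus→Machine M4 (1752 ops/s), Pioneer→Machine M2 (1239 ops/s), Granite→Machine M5 (1891 ops/s), Onyx→Machine M3 (1238 ops/s), Umbra→Machine M7 (2359 ops/s) — total 2344+1752+1239+1891+1238+2359 = 10823 ops/s.
Max-entry greedy (repeatedly take the single best remaining cell) gives 10721 ops/s, worse by 102.
Checked against all permutations: 10823 ops/s is optimal.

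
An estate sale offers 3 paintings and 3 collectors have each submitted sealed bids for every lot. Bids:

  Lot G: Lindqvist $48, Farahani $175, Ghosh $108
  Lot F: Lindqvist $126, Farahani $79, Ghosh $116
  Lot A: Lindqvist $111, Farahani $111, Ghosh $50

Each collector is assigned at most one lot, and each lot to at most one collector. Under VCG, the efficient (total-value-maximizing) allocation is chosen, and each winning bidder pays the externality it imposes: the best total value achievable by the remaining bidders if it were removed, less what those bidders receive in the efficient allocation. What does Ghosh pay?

Efficient allocation: Lindqvist→Lot A ($111), Farahani→Lot G ($175), Ghosh→Lot F ($116); total welfare W = $402.
Ghosh receives Lot F at value $116, so the others get W − 116 = $286.
Without Ghosh: best allocation of the remaining 2 bidders over all 3 lots is Lindqvist→Lot F ($126), Farahani→Lot G ($175), total $301.
VCG payment = (others' best without Ghosh) − (others' welfare with Ghosh) = 301 − 286 = $15.

Ghosh pays $15.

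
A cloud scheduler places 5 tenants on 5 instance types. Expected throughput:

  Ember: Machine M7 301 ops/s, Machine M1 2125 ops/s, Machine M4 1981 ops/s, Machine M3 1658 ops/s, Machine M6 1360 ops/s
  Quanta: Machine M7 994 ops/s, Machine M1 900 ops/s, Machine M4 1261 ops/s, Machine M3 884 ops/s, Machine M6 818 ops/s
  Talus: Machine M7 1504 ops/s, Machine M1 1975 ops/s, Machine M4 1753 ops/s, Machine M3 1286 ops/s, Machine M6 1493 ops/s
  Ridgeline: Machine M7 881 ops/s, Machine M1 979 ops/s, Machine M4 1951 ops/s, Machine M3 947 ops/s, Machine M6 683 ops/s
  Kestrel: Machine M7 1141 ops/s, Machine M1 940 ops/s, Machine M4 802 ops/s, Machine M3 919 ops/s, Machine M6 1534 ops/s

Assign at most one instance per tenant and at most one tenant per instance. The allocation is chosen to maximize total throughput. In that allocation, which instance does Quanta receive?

Quanta receives Machine M7.

This is a one-to-one assignment (maximum-weight bipartite matching).
Optimal: Ember→Machine M3 (1658 ops/s), Quanta→Machine M7 (994 ops/s), Talus→Machine M1 (1975 ops/s), Ridgeline→Machine M4 (1951 ops/s), Kestrel→Machine M6 (1534 ops/s) — total 1658+994+1975+1951+1534 = 8112 ops/s.
Max-entry greedy (repeatedly take the single best remaining cell) gives 7998 ops/s, worse by 114.
Quanta's own top instance is Machine M4 (1261 ops/s), but forcing Quanta→Machine M4 and reassigning the rest optimally gives only 7371 ops/s — worse by 741.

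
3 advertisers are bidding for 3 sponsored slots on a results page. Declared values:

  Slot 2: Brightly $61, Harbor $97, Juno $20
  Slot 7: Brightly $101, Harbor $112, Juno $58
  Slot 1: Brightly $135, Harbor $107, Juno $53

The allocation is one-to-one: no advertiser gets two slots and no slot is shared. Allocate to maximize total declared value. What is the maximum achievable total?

Treat this as an assignment problem: match each advertiser to one slot.
Optimal: Brightly→Slot 1 ($135), Harbor→Slot 2 ($97), Juno→Slot 7 ($58) — total 135+97+58 = $290.
Row-greedy (each advertiser in turn takes its best remaining slot) gives $267, worse by 23.
Swapping Juno↔Harbor (Juno→Slot 2 $20, Harbor→Slot 7 $112) loses 23.
Checked against all permutations: $290 is optimal.

Maximum total: $290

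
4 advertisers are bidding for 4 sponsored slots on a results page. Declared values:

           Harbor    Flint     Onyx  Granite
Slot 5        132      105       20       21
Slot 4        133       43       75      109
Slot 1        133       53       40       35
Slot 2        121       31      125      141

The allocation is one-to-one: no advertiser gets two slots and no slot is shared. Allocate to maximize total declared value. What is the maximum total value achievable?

This is a one-to-one assignment (maximum-weight bipartite matching).
Optimal: Harbor→Slot 1 ($133), Flint→Slot 5 ($105), Onyx→Slot 2 ($125), Granite→Slot 4 ($109) — total 133+105+125+109 = $472.
Max-entry greedy (repeatedly take the single best remaining cell) gives $419, worse by 53.

Max total: $472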